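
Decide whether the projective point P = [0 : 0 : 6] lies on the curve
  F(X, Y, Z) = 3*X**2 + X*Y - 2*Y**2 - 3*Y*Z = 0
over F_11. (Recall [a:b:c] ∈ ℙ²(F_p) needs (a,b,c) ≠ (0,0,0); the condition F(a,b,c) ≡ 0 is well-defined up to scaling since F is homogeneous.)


F(0,0,6) ≡ 0 (mod 11); P is on the curve.

Evaluate F(0, 0, 6) term-by-term (mod 11).
  3*X**2 ↦ 3·0·1·1 = 0
  X*Y ↦ 1·0·0·1 = 0
  -2*Y**2 ↦ -2·1·0·1 = 0
  -3*Y*Z ↦ -3·1·0·6 = 0
Sum: F(0, 0, 6) = (0) + (0) + (0) + (0) = 0.
Reducing mod 11: 0 ≡ 0 (mod 11).
Since F(a, b, c) ≡ 0 (mod 11), P lies on the curve.


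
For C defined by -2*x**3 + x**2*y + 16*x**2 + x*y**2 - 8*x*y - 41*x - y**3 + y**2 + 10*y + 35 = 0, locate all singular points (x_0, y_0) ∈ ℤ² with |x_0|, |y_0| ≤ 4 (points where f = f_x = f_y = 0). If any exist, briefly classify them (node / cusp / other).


Singular points: {(3, 1)}; classification: node.

Compute partial derivatives:
  f_x = -6*x**2 + 2*x*y + 32*x + y**2 - 8*y - 41.
  f_y = x**2 + 2*x*y - 8*x - 3*y**2 + 2*y + 10.
Scan x_0 ∈ {−4, ..., 4}. For each x_0, f_y(x_0, y) is a polynomial in y; find its integer roots y ∈ {−4, ..., 4}, then test f_x and f at those candidates.
  x = -4: f_y(-4, y) = -3*y**2 - 6*y + 58; no integer root y with |y| ≤ 4.
  x = -3: f_y(-3, y) = -3*y**2 - 4*y + 43; no integer root y with |y| ≤ 4.
  x = -2: f_y(-2, y) = -3*y**2 - 2*y + 30; no integer root y with |y| ≤ 4.
  x = -1: f_y(-1, y) = 19 - 3*y**2; no integer root y with |y| ≤ 4.
  x = 0: f_y(0, y) = -3*y**2 + 2*y + 10; no integer root y with |y| ≤ 4.
  x = 1: f_y(1, y) = -3*y**2 + 4*y + 3; no integer root y with |y| ≤ 4.
  x = 2: f_y(2, y) = -3*y**2 + 6*y - 2; no integer root y with |y| ≤ 4.
  x = 3: f_y(3, y) = -3*y**2 + 8*y - 5; vanishes at y ∈ {1}. (3, 1): f_x = 0, f = 0 — SINGULAR.
  x = 4: f_y(4, y) = -3*y**2 + 10*y - 6; no integer root y with |y| ≤ 4.
Only singular point on the grid: (3, 1).
Classify: substitute x = 3 + u, y = 1 + v and expand: f = -2*u**3 + u**2*v - u**2 + u*v**2 - v**3 + v**2.
No constant or linear terms (consistent with a singular point). Quadratic part: -u**2 + v**2. Cubic part: -2*u**3 + u**2*v + u*v**2 - v**3.
The quadratic part v**2 - u**2 = (v − u)(v + u) splits into two distinct linear factors, so there are two distinct tangent lines y − 1 = ±(x − 3) — this is a node (ordinary double point).
Classification: node.


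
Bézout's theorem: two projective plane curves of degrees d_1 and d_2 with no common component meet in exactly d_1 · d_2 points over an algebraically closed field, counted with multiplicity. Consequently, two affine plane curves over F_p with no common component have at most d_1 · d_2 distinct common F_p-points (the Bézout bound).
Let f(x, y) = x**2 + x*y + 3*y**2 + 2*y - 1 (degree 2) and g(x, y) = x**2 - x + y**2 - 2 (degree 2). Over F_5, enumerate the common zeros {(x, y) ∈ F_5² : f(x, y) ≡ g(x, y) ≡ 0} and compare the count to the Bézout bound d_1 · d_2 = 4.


Common zeros: {(4, 0)}; count = 1; Bézout bound = 4.

deg(f) = 2, deg(g) = 2, so Bézout bound = 4.
Scan x ∈ F_5. For each x, list the y ∈ F_5 with f(x, y) ≡ 0 and those with g(x, y) ≡ 0 (mod 5); the common zeros in that column are the intersection.
  x = 0: f ≡ 0 at y ∈ {2, 4}; g ≡ 0 at y ∈ ∅; common: ∅.
  x = 1: f ≡ 0 at y ∈ {0, 4}; g ≡ 0 at y ∈ ∅; common: ∅.
  x = 2: f ≡ 0 at y ∈ {1}; g ≡ 0 at y ∈ {0}; common: ∅.
  x = 3: f ≡ 0 at y ∈ {2, 3}; g ≡ 0 at y ∈ {1, 4}; common: ∅.
  x = 4: f ≡ 0 at y ∈ {0, 3}; g ≡ 0 at y ∈ {0}; common: {0}.
Collecting: common zeros = {(4, 0)}, so the count is 1.
Comparison with the Bézout bound: 1 ≤ 4 = deg(f)·deg(g), as expected for curves with no common component (the affine F_5-count falls short of the bound because intersections may lie at infinity, over extension fields, or carry multiplicity).


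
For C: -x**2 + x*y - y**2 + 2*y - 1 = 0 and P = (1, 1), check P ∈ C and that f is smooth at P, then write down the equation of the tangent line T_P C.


Tangent line at P: -x + y = 0.

Step 1: f(1, 1) = 0, so P lies on C.
Step 2: partial derivatives
  f_x(x, y) = -2*x + y, f_y(x, y) = x - 2*y + 2.
  f_x(P) = -1, f_y(P) = 1 (gradient nonzero, so P is smooth).
Step 3: tangent line at P: -1·(x − 1) + 1·(y − 1) = 0.
Expanding: -x + y = 0.


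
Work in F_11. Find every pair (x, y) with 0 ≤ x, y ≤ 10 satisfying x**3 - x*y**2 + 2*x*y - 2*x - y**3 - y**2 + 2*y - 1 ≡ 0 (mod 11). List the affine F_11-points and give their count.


Affine F_11-points: {(0, 8), (2, 3), (3, 5), (4, 0), (6, 1), (6, 7), (8, 0), (9, 9), (10, 0)}; count = 9.

For each of the 121 pairs (x, y) ∈ F_11², evaluate f(x, y) mod 11. Record the zeros.
  x = 0: [0↦10, 1↦10, 2↦2, 3↦2, 4↦4, 5↦2, 6↦1, 7↦6, 8↦0, 9↦10, 10↦8]  zeros at y ∈ {8}
  x = 1: [0↦9, 1↦10, 2↦1, 3↦9, 4↦6, 5↦8, 6↦9, 7↦3, 8↦6, 9↦1, 10↦4]  zeros at y ∈ ∅
  x = 2: [0↦3, 1↦5, 2↦6, 3↦0, 4↦3, 5↦9, 6↦1, 7↦6, 8↦7, 9↦9, 10↦6]  zeros at y ∈ {3}
  x = 3: [0↦9, 1↦1, 2↦1, 3↦3, 4↦1, 5↦0, 6↦5, 7↦10, 8↦9, 9↦7, 10↦9]  zeros at y ∈ {5}
  x = 4: [0↦0, 1↦4, 2↦3, 3↦2, 4↦6, 5↦9, 6↦5, 7↦10, 8↦7, 9↦1, 10↦8]  zeros at y ∈ {0}
  x = 5: [0↦4, 1↦9, 2↦7, 3↦3, 4↦2, 5↦9, 6↦7, 7↦1, 8↦7, 9↦8, 10↦9]  zeros at y ∈ ∅
  x = 6: [0↦5, 1↦0, 2↦8, 3↦1, 4↦6, 5↦6, 6↦6, 7↦0, 8↦4, 9↦1, 10↦7]  zeros at y ∈ {1, 7}
  x = 7: [0↦9, 1↦5, 2↦1, 3↦2, 4↦2, 5↦6, 6↦8, 7↦2, 8↦4, 9↦8, 10↦8]  zeros at y ∈ ∅
  x = 8: [0↦0, 1↦8, 2↦3, 3↦1, 4↦7, 5↦4, 6↦8, 7↦2, 8↦2, 9↦2, 10↦7]  zeros at y ∈ {0}
  x = 9: [0↦6, 1↦4, 2↦9, 3↦4, 4↦5, 5↦6, 6↦1, 7↦6, 8↦4, 9↦0, 10↦10]  zeros at y ∈ {9}
  x = 10: [0↦0, 1↦10, 2↦3, 3↦6, 4↦2, 5↦7, 6↦4, 7↦9, 8↦5, 9↦8, 10↦1]  zeros at y ∈ {0}
Collecting zeros: affine points = {(0, 8), (2, 3), (3, 5), (4, 0), (6, 1), (6, 7), (8, 0), (9, 9), (10, 0)}.
Total count |C(F_11)_aff| = 9.


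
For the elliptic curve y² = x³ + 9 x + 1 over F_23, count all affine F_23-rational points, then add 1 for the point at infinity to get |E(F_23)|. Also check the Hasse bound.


Affine points = {(0, 1), (0, 22), (2, 2), (2, 21), (3, 3), (3, 20), (4, 3), (4, 20), (6, 8), (6, 15), (7, 4), (7, 19), (9, 11), (9, 12), (16, 3), (16, 20), (19, 4), (19, 19), (20, 4), (20, 19)}; affine count = 20; |E(F_23)| = 21.

Discriminant check: Δ ∝ 4a³ + 27b² = 4·9³ + 27·1² = 4·729 + 27·1 ≡ 22 (mod 23). Nonzero ⇒ E is nonsingular.
For each x ∈ F_23, compute rhs = x³ + 9·x + 1 mod 23, then count y ∈ F_23 with y² ≡ rhs.
  x = 0: rhs = 1, matching y values: 1, 22 (2 points).
  x = 1: rhs = 11, matching y values: none (0 points).
  x = 2: rhs = 4, matching y values: 2, 21 (2 points).
  x = 3: rhs = 9, matching y values: 3, 20 (2 points).
  x = 4: rhs = 9, matching y values: 3, 20 (2 points).
  x = 5: rhs = 10, matching y values: none (0 points).
  x = 6: rhs = 18, matching y values: 8, 15 (2 points).
  x = 7: rhs = 16, matching y values: 4, 19 (2 points).
  x = 8: rhs = 10, matching y values: none (0 points).
  x = 9: rhs = 6, matching y values: 11, 12 (2 points).
  x = 10: rhs = 10, matching y values: none (0 points).
  x = 11: rhs = 5, matching y values: none (0 points).
  x = 12: rhs = 20, matching y values: none (0 points).
  x = 13: rhs = 15, matching y values: none (0 points).
  x = 14: rhs = 19, matching y values: none (0 points).
  x = 15: rhs = 15, matching y values: none (0 points).
  x = 16: rhs = 9, matching y values: 3, 20 (2 points).
  x = 17: rhs = 7, matching y values: none (0 points).
  x = 18: rhs = 15, matching y values: none (0 points).
  x = 19: rhs = 16, matching y values: 4, 19 (2 points).
  x = 20: rhs = 16, matching y values: 4, 19 (2 points).
  x = 21: rhs = 21, matching y values: none (0 points).
  x = 22: rhs = 14, matching y values: none (0 points).
Total affine count: 20.
Full point count |E(F_23)| = 20 + 1 = 21.
Hasse bound: |21 − (23+1)| = |-3| = 3 ≤ 2√23 ≈ 9.5917 ✓.


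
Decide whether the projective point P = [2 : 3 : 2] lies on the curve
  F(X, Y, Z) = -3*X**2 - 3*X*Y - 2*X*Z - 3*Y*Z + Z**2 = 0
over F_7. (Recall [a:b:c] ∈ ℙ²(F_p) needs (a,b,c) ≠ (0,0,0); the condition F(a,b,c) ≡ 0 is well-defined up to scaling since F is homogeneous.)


F(2,3,2) ≡ 4 (mod 7); P is NOT on the curve.

Evaluate F(2, 3, 2) term-by-term (mod 7).
  -3*X**2 ↦ -3·4·1·1 = -12
  -3*X*Y ↦ -3·2·3·1 = -18
  -2*X*Z ↦ -2·2·1·2 = -8
  -3*Y*Z ↦ -3·1·3·2 = -18
  Z**2 ↦ 1·1·1·4 = 4
Sum: F(2, 3, 2) = (-12) + (-18) + (-8) + (-18) + (4) = -52.
Reducing mod 7: -52 ≡ 4 (mod 7).
Since F(a, b, c) ≡ 4 ≠ 0 (mod 7), P does NOT lie on the curve.


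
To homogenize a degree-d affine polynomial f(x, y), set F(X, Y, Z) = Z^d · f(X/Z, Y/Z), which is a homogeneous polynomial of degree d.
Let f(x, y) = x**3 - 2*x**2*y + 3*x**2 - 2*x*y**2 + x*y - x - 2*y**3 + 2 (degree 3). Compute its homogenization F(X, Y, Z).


F(X, Y, Z) = X**3 - 2*X**2*Y + 3*X**2*Z - 2*X*Y**2 + X*Y*Z - X*Z**2 - 2*Y**3 + 2*Z**3

deg(f) = 3.
Substitute x = X/Z, y = Y/Z into f, then multiply by Z^3.
  monomial 1·x^3·y^0 ↦ 1·X^3·Y^0·Z^0.
  monomial -2·x^2·y^1 ↦ -2·X^2·Y^1·Z^0.
  monomial 3·x^2·y^0 ↦ 3·X^2·Y^0·Z^1.
  monomial -2·x^1·y^2 ↦ -2·X^1·Y^2·Z^0.
  monomial 1·x^1·y^1 ↦ 1·X^1·Y^1·Z^1.
  monomial -1·x^1·y^0 ↦ -1·X^1·Y^0·Z^2.
  monomial -2·x^0·y^3 ↦ -2·X^0·Y^3·Z^0.
  monomial 2·x^0·y^0 ↦ 2·X^0·Y^0·Z^3.
Collecting: F(X, Y, Z) = X**3 - 2*X**2*Y + 3*X**2*Z - 2*X*Y**2 + X*Y*Z - X*Z**2 - 2*Y**3 + 2*Z**3.


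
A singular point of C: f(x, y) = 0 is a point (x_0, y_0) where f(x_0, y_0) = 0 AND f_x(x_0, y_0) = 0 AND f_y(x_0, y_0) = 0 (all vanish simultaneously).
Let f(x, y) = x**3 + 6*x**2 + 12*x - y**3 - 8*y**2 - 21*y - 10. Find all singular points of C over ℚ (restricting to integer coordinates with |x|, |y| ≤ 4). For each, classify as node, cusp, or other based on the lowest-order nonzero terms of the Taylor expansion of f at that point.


Singular points: {(-2, -3)}; classification: cusp.

Compute partial derivatives:
  f_x = 3*x**2 + 12*x + 12.
  f_y = -3*y**2 - 16*y - 21.
Scan x_0 ∈ {−4, ..., 4}. For each x_0, f_y(x_0, y) is a polynomial in y; find its integer roots y ∈ {−4, ..., 4}, then test f_x and f at those candidates.
  x = -4: f_y(-4, y) = -3*y**2 - 16*y - 21; vanishes at y ∈ {-3}. (-4, -3): f_x = 12 ≠ 0.
  x = -3: f_y(-3, y) = -3*y**2 - 16*y - 21; vanishes at y ∈ {-3}. (-3, -3): f_x = 3 ≠ 0.
  x = -2: f_y(-2, y) = -3*y**2 - 16*y - 21; vanishes at y ∈ {-3}. (-2, -3): f_x = 0, f = 0 — SINGULAR.
  x = -1: f_y(-1, y) = -3*y**2 - 16*y - 21; vanishes at y ∈ {-3}. (-1, -3): f_x = 3 ≠ 0.
  x = 0: f_y(0, y) = -3*y**2 - 16*y - 21; vanishes at y ∈ {-3}. (0, -3): f_x = 12 ≠ 0.
  x = 1: f_y(1, y) = -3*y**2 - 16*y - 21; vanishes at y ∈ {-3}. (1, -3): f_x = 27 ≠ 0.
  x = 2: f_y(2, y) = -3*y**2 - 16*y - 21; vanishes at y ∈ {-3}. (2, -3): f_x = 48 ≠ 0.
  x = 3: f_y(3, y) = -3*y**2 - 16*y - 21; vanishes at y ∈ {-3}. (3, -3): f_x = 75 ≠ 0.
  x = 4: f_y(4, y) = -3*y**2 - 16*y - 21; vanishes at y ∈ {-3}. (4, -3): f_x = 108 ≠ 0.
Only singular point on the grid: (-2, -3).
Classify: substitute x = -2 + u, y = -3 + v and expand: f = u**3 - v**3 + v**2.
No constant or linear terms (consistent with a singular point). Quadratic part: v**2. Cubic part: u**3 - v**3.
The quadratic part v**2 is a perfect square, so there is a single (double) tangent line v = 0, i.e. y = -3. Restricting the cubic part to that line (v = 0) leaves u**3 ≠ 0, so f is not divisible by v and the branch is v² ≈ -u**3 to lowest order — this is a cusp.
Classification: cusp.


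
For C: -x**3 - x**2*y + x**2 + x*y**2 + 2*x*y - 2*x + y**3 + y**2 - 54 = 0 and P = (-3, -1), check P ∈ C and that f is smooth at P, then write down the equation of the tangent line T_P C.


Tangent line at P: -42*x - 8*y - 134 = 0.

Step 1: f(-3, -1) = 0, so P lies on C.
Step 2: partial derivatives
  f_x(x, y) = -3*x**2 - 2*x*y + 2*x + y**2 + 2*y - 2, f_y(x, y) = -x**2 + 2*x*y + 2*x + 3*y**2 + 2*y.
  f_x(P) = -42, f_y(P) = -8 (gradient nonzero, so P is smooth).
Step 3: tangent line at P: -42·(x − -3) + -8·(y − -1) = 0.
Expanding: -42*x - 8*y - 134 = 0.


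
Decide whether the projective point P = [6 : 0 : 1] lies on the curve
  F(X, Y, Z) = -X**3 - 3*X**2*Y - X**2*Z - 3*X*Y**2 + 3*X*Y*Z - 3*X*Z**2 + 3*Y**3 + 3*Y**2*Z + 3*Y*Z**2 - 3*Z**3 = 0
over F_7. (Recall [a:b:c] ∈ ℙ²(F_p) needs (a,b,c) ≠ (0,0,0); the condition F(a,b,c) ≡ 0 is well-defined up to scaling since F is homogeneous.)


F(6,0,1) ≡ 0 (mod 7); P is on the curve.

Evaluate F(6, 0, 1) term-by-term (mod 7).
  -X**3 ↦ -1·216·1·1 = -216
  -3*X**2*Y ↦ -3·36·0·1 = 0
  -X**2*Z ↦ -1·36·1·1 = -36
  -3*X*Y**2 ↦ -3·6·0·1 = 0
  3*X*Y*Z ↦ 3·6·0·1 = 0
  -3*X*Z**2 ↦ -3·6·1·1 = -18
  3*Y**3 ↦ 3·1·0·1 = 0
  3*Y**2*Z ↦ 3·1·0·1 = 0
  3*Y*Z**2 ↦ 3·1·0·1 = 0
  -3*Z**3 ↦ -3·1·1·1 = -3
Sum: F(6, 0, 1) = (-216) + (0) + (-36) + (0) + (0) + (-18) + (0) + (0) + (0) + (-3) = -273.
Reducing mod 7: -273 ≡ 0 (mod 7).
Since F(a, b, c) ≡ 0 (mod 7), P lies on the curve.


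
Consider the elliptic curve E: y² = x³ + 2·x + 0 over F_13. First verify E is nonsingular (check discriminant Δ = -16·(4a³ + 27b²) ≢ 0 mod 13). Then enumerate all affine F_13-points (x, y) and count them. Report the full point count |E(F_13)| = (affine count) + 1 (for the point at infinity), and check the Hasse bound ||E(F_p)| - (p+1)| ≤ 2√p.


Affine points = {(0, 0), (1, 4), (1, 9), (2, 5), (2, 8), (11, 1), (11, 12), (12, 6), (12, 7)}; affine count = 9; |E(F_13)| = 10.

Discriminant check: Δ ∝ 4a³ + 27b² = 4·2³ + 27·0² = 4·8 + 27·0 ≡ 6 (mod 13). Nonzero ⇒ E is nonsingular.
For each x ∈ F_13, compute rhs = x³ + 2·x + 0 mod 13, then count y ∈ F_13 with y² ≡ rhs.
  x = 0: rhs = 0, matching y values: 0 (1 points).
  x = 1: rhs = 3, matching y values: 4, 9 (2 points).
  x = 2: rhs = 12, matching y values: 5, 8 (2 points).
  x = 3: rhs = 7, matching y values: none (0 points).
  x = 4: rhs = 7, matching y values: none (0 points).
  x = 5: rhs = 5, matching y values: none (0 points).
  x = 6: rhs = 7, matching y values: none (0 points).
  x = 7: rhs = 6, matching y values: none (0 points).
  x = 8: rhs = 8, matching y values: none (0 points).
  x = 9: rhs = 6, matching y values: none (0 points).
  x = 10: rhs = 6, matching y values: none (0 points).
  x = 11: rhs = 1, matching y values: 1, 12 (2 points).
  x = 12: rhs = 10, matching y values: 6, 7 (2 points).
Total affine count: 9.
Full point count |E(F_13)| = 9 + 1 = 10.
Hasse bound: |10 − (13+1)| = |-4| = 4 ≤ 2√13 ≈ 7.2111 ✓.


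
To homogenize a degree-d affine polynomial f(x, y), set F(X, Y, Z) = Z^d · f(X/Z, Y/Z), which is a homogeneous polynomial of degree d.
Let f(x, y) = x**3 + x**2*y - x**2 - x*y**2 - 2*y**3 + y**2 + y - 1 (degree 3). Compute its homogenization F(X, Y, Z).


F(X, Y, Z) = X**3 + X**2*Y - X**2*Z - X*Y**2 - 2*Y**3 + Y**2*Z + Y*Z**2 - Z**3

deg(f) = 3.
Substitute x = X/Z, y = Y/Z into f, then multiply by Z^3.
  monomial 1·x^3·y^0 ↦ 1·X^3·Y^0·Z^0.
  monomial 1·x^2·y^1 ↦ 1·X^2·Y^1·Z^0.
  monomial -1·x^2·y^0 ↦ -1·X^2·Y^0·Z^1.
  monomial -1·x^1·y^2 ↦ -1·X^1·Y^2·Z^0.
  monomial -2·x^0·y^3 ↦ -2·X^0·Y^3·Z^0.
  monomial 1·x^0·y^2 ↦ 1·X^0·Y^2·Z^1.
  monomial 1·x^0·y^1 ↦ 1·X^0·Y^1·Z^2.
  monomial -1·x^0·y^0 ↦ -1·X^0·Y^0·Z^3.
Collecting: F(X, Y, Z) = X**3 + X**2*Y - X**2*Z - X*Y**2 - 2*Y**3 + Y**2*Z + Y*Z**2 - Z**3.


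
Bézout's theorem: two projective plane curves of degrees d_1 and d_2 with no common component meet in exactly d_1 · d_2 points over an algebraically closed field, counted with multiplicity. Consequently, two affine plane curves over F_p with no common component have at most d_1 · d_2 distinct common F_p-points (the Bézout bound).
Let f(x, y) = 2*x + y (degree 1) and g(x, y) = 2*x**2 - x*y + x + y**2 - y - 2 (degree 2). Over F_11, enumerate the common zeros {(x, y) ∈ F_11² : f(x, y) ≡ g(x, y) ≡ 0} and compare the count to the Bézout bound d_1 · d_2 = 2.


Common zeros: ∅; count = 0; Bézout bound = 2.

deg(f) = 1, deg(g) = 2, so Bézout bound = 2.
Scan x ∈ F_11. For each x, list the y ∈ F_11 with f(x, y) ≡ 0 and those with g(x, y) ≡ 0 (mod 11); the common zeros in that column are the intersection.
  x = 0: f ≡ 0 at y ∈ {0}; g ≡ 0 at y ∈ {2, 10}; common: ∅.
  x = 1: f ≡ 0 at y ∈ {9}; g ≡ 0 at y ∈ {1}; common: ∅.
  x = 2: f ≡ 0 at y ∈ {7}; g ≡ 0 at y ∈ ∅; common: ∅.
  x = 3: f ≡ 0 at y ∈ {5}; g ≡ 0 at y ∈ ∅; common: ∅.
  x = 4: f ≡ 0 at y ∈ {3}; g ≡ 0 at y ∈ ∅; common: ∅.
  x = 5: f ≡ 0 at y ∈ {1}; g ≡ 0 at y ∈ {3}; common: ∅.
  x = 6: f ≡ 0 at y ∈ {10}; g ≡ 0 at y ∈ {2, 5}; common: ∅.
  x = 7: f ≡ 0 at y ∈ {8}; g ≡ 0 at y ∈ {3, 5}; common: ∅.
  x = 8: f ≡ 0 at y ∈ {6}; g ≡ 0 at y ∈ ∅; common: ∅.
  x = 9: f ≡ 0 at y ∈ {4}; g ≡ 0 at y ∈ ∅; common: ∅.
  x = 10: f ≡ 0 at y ∈ {2}; g ≡ 0 at y ∈ {1, 10}; common: ∅.
Collecting: common zeros = ∅, so the count is 0.
Comparison with the Bézout bound: 0 ≤ 2 = deg(f)·deg(g), as expected for curves with no common component (the affine F_11-count falls short of the bound because intersections may lie at infinity, over extension fields, or carry multiplicity).


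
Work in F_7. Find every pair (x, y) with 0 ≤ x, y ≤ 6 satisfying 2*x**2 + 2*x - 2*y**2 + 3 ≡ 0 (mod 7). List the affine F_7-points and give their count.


Affine F_7-points: {(1, 0), (2, 2), (2, 5), (4, 2), (4, 5), (5, 0)}; count = 6.

For each of the 49 pairs (x, y) ∈ F_7², evaluate f(x, y) mod 7. Record the zeros.
  x = 0: [0↦3, 1↦1, 2↦2, 3↦6, 4↦6, 5↦2, 6↦1]  zeros at y ∈ ∅
  x = 1: [0↦0, 1↦5, 2↦6, 3↦3, 4↦3, 5↦6, 6↦5]  zeros at y ∈ {0}
  x = 2: [0↦1, 1↦6, 2↦0, 3↦4, 4↦4, 5↦0, 6↦6]  zeros at y ∈ {2, 5}
  x = 3: [0↦6, 1↦4, 2↦5, 3↦2, 4↦2, 5↦5, 6↦4]  zeros at y ∈ ∅
  x = 4: [0↦1, 1↦6, 2↦0, 3↦4, 4↦4, 5↦0, 6↦6]  zeros at y ∈ {2, 5}
  x = 5: [0↦0, 1↦5, 2↦6, 3↦3, 4↦3, 5↦6, 6↦5]  zeros at y ∈ {0}
  x = 6: [0↦3, 1↦1, 2↦2, 3↦6, 4↦6, 5↦2, 6↦1]  zeros at y ∈ ∅
Collecting zeros: affine points = {(1, 0), (2, 2), (2, 5), (4, 2), (4, 5), (5, 0)}.
Total count |C(F_7)_aff| = 6.


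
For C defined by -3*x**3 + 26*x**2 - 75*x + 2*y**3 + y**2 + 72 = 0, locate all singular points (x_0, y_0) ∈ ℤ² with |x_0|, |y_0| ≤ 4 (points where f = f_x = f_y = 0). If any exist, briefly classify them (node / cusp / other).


Singular points: {(3, 0)}; classification: node.

Compute partial derivatives:
  f_x = -9*x**2 + 52*x - 75.
  f_y = 6*y**2 + 2*y.
Scan x_0 ∈ {−4, ..., 4}. For each x_0, f_y(x_0, y) is a polynomial in y; find its integer roots y ∈ {−4, ..., 4}, then test f_x and f at those candidates.
  x = -4: f_y(-4, y) = 6*y**2 + 2*y; vanishes at y ∈ {0}. (-4, 0): f_x = -427 ≠ 0.
  x = -3: f_y(-3, y) = 6*y**2 + 2*y; vanishes at y ∈ {0}. (-3, 0): f_x = -312 ≠ 0.
  x = -2: f_y(-2, y) = 6*y**2 + 2*y; vanishes at y ∈ {0}. (-2, 0): f_x = -215 ≠ 0.
  x = -1: f_y(-1, y) = 6*y**2 + 2*y; vanishes at y ∈ {0}. (-1, 0): f_x = -136 ≠ 0.
  x = 0: f_y(0, y) = 6*y**2 + 2*y; vanishes at y ∈ {0}. (0, 0): f_x = -75 ≠ 0.
  x = 1: f_y(1, y) = 6*y**2 + 2*y; vanishes at y ∈ {0}. (1, 0): f_x = -32 ≠ 0.
  x = 2: f_y(2, y) = 6*y**2 + 2*y; vanishes at y ∈ {0}. (2, 0): f_x = -7 ≠ 0.
  x = 3: f_y(3, y) = 6*y**2 + 2*y; vanishes at y ∈ {0}. (3, 0): f_x = 0, f = 0 — SINGULAR.
  x = 4: f_y(4, y) = 6*y**2 + 2*y; vanishes at y ∈ {0}. (4, 0): f_x = -11 ≠ 0.
Only singular point on the grid: (3, 0).
Classify: substitute x = 3 + u, y = 0 + v and expand: f = -3*u**3 - u**2 + 2*v**3 + v**2.
No constant or linear terms (consistent with a singular point). Quadratic part: -u**2 + v**2. Cubic part: -3*u**3 + 2*v**3.
The quadratic part v**2 - u**2 = (v − u)(v + u) splits into two distinct linear factors, so there are two distinct tangent lines y − 0 = ±(x − 3) — this is a node (ordinary double point).
Classification: node.


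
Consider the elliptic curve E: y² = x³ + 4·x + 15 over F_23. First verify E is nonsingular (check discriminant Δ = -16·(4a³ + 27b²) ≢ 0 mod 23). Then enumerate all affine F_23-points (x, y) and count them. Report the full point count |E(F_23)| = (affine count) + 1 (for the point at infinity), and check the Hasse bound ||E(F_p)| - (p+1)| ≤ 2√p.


Affine points = {(2, 10), (2, 13), (3, 10), (3, 13), (4, 7), (4, 16), (6, 5), (6, 18), (7, 8), (7, 15), (14, 3), (14, 20), (15, 0), (16, 9), (16, 14), (18, 10), (18, 13), (19, 2), (19, 21)}; affine count = 19; |E(F_23)| = 20.

Discriminant check: Δ ∝ 4a³ + 27b² = 4·4³ + 27·15² = 4·64 + 27·225 ≡ 6 (mod 23). Nonzero ⇒ E is nonsingular.
For each x ∈ F_23, compute rhs = x³ + 4·x + 15 mod 23, then count y ∈ F_23 with y² ≡ rhs.
  x = 0: rhs = 15, matching y values: none (0 points).
  x = 1: rhs = 20, matching y values: none (0 points).
  x = 2: rhs = 8, matching y values: 10, 13 (2 points).
  x = 3: rhs = 8, matching y values: 10, 13 (2 points).
  x = 4: rhs = 3, matching y values: 7, 16 (2 points).
  x = 5: rhs = 22, matching y values: none (0 points).
  x = 6: rhs = 2, matching y values: 5, 18 (2 points).
  x = 7: rhs = 18, matching y values: 8, 15 (2 points).
  x = 8: rhs = 7, matching y values: none (0 points).
  x = 9: rhs = 21, matching y values: none (0 points).
  x = 10: rhs = 20, matching y values: none (0 points).
  x = 11: rhs = 10, matching y values: none (0 points).
  x = 12: rhs = 20, matching y values: none (0 points).
  x = 13: rhs = 10, matching y values: none (0 points).
  x = 14: rhs = 9, matching y values: 3, 20 (2 points).
  x = 15: rhs = 0, matching y values: 0 (1 points).
  x = 16: rhs = 12, matching y values: 9, 14 (2 points).
  x = 17: rhs = 5, matching y values: none (0 points).
  x = 18: rhs = 8, matching y values: 10, 13 (2 points).
  x = 19: rhs = 4, matching y values: 2, 21 (2 points).
  x = 20: rhs = 22, matching y values: none (0 points).
  x = 21: rhs = 22, matching y values: none (0 points).
  x = 22: rhs = 10, matching y values: none (0 points).
Total affine count: 19.
Full point count |E(F_23)| = 19 + 1 = 20.
Hasse bound: |20 − (23+1)| = |-4| = 4 ≤ 2√23 ≈ 9.5917 ✓.


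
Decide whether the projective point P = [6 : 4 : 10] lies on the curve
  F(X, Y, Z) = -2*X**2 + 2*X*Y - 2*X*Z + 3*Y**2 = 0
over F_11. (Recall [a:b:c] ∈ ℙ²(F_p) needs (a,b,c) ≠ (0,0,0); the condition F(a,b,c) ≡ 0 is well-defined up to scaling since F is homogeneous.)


F(6,4,10) ≡ 3 (mod 11); P is NOT on the curve.

Evaluate F(6, 4, 10) term-by-term (mod 11).
  -2*X**2 ↦ -2·36·1·1 = -72
  2*X*Y ↦ 2·6·4·1 = 48
  -2*X*Z ↦ -2·6·1·10 = -120
  3*Y**2 ↦ 3·1·16·1 = 48
Sum: F(6, 4, 10) = (-72) + (48) + (-120) + (48) = -96.
Reducing mod 11: -96 ≡ 3 (mod 11).
Since F(a, b, c) ≡ 3 ≠ 0 (mod 11), P does NOT lie on the curve.


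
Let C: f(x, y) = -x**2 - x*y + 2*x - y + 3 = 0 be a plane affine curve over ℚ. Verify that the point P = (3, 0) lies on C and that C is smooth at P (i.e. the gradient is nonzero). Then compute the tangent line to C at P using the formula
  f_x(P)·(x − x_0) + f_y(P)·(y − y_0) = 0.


Tangent line at P: -4*x - 4*y + 12 = 0.

Step 1: f(3, 0) = 0, so P lies on C.
Step 2: partial derivatives
  f_x(x, y) = -2*x - y + 2, f_y(x, y) = -x - 1.
  f_x(P) = -4, f_y(P) = -4 (gradient nonzero, so P is smooth).
Step 3: tangent line at P: -4·(x − 3) + -4·(y − 0) = 0.
Expanding: -4*x - 4*y + 12 = 0.


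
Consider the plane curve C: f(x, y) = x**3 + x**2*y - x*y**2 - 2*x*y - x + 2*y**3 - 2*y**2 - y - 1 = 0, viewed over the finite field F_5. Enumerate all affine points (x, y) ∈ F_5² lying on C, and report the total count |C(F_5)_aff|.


Affine F_5-points: {(0, 2), (1, 3), (2, 0), (2, 3), (2, 4), (4, 2), (4, 3)}; count = 7.

For each of the 25 pairs (x, y) ∈ F_5², evaluate f(x, y) mod 5. Record the zeros.
  x = 0: [0↦4, 1↦3, 2↦0, 3↦2, 4↦1]  zeros at y ∈ {2}
  x = 1: [0↦4, 1↦1, 2↦4, 3↦0, 4↦1]  zeros at y ∈ {3}
  x = 2: [0↦0, 1↦2, 2↦3, 3↦0, 4↦0]  zeros at y ∈ {0, 3, 4}
  x = 3: [0↦3, 1↦2, 2↦3, 3↦3, 4↦4]  zeros at y ∈ ∅
  x = 4: [0↦4, 1↦2, 2↦0, 3↦0, 4↦4]  zeros at y ∈ {2, 3}
Collecting zeros: affine points = {(0, 2), (1, 3), (2, 0), (2, 3), (2, 4), (4, 2), (4, 3)}.
Total count |C(F_5)_aff| = 7.


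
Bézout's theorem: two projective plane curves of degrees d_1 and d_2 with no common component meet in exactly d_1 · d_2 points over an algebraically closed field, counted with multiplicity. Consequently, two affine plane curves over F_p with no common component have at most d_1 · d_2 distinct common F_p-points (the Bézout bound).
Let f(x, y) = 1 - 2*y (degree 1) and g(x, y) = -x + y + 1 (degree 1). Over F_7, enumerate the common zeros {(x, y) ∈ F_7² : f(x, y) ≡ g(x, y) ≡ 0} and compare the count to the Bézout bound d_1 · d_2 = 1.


Common zeros: {(5, 4)}; count = 1; Bézout bound = 1.

deg(f) = 1, deg(g) = 1, so Bézout bound = 1.
Scan x ∈ F_7. For each x, list the y ∈ F_7 with f(x, y) ≡ 0 and those with g(x, y) ≡ 0 (mod 7); the common zeros in that column are the intersection.
  x = 0: f ≡ 0 at y ∈ {4}; g ≡ 0 at y ∈ {6}; common: ∅.
  x = 1: f ≡ 0 at y ∈ {4}; g ≡ 0 at y ∈ {0}; common: ∅.
  x = 2: f ≡ 0 at y ∈ {4}; g ≡ 0 at y ∈ {1}; common: ∅.
  x = 3: f ≡ 0 at y ∈ {4}; g ≡ 0 at y ∈ {2}; common: ∅.
  x = 4: f ≡ 0 at y ∈ {4}; g ≡ 0 at y ∈ {3}; common: ∅.
  x = 5: f ≡ 0 at y ∈ {4}; g ≡ 0 at y ∈ {4}; common: {4}.
  x = 6: f ≡ 0 at y ∈ {4}; g ≡ 0 at y ∈ {5}; common: ∅.
Collecting: common zeros = {(5, 4)}, so the count is 1.
Comparison with the Bézout bound: 1 ≤ 1 = deg(f)·deg(g), as expected for curves with no common component (the bound is attained).


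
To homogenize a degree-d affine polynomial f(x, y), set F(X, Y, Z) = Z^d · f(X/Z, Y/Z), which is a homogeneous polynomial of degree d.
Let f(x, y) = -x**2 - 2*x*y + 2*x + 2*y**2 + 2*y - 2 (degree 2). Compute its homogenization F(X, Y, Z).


F(X, Y, Z) = -X**2 - 2*X*Y + 2*X*Z + 2*Y**2 + 2*Y*Z - 2*Z**2

deg(f) = 2.
Substitute x = X/Z, y = Y/Z into f, then multiply by Z^2.
  monomial -1·x^2·y^0 ↦ -1·X^2·Y^0·Z^0.
  monomial -2·x^1·y^1 ↦ -2·X^1·Y^1·Z^0.
  monomial 2·x^1·y^0 ↦ 2·X^1·Y^0·Z^1.
  monomial 2·x^0·y^2 ↦ 2·X^0·Y^2·Z^0.
  monomial 2·x^0·y^1 ↦ 2·X^0·Y^1·Z^1.
  monomial -2·x^0·y^0 ↦ -2·X^0·Y^0·Z^2.
Collecting: F(X, Y, Z) = -X**2 - 2*X*Y + 2*X*Z + 2*Y**2 + 2*Y*Z - 2*Z**2.


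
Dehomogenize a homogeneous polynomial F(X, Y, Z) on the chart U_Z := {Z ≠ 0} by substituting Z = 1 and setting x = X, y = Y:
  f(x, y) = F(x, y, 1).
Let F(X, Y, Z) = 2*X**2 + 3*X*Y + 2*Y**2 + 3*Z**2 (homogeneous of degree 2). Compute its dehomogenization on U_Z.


f(x, y) = 2*x**2 + 3*x*y + 2*y**2 + 3

On U_Z we set Z = 1. Each monomial c·X^i·Y^j·Z^k in F becomes c·x^i·y^j·1^k = c·x^i·y^j.
Substituting Z = 1: F(X, Y, 1) = 2*x**2 + 3*x*y + 2*y**2 + 3.
Note: deg(f) ≤ deg(F) = 2; strict inequality happens when F is divisible by Z (lost terms).


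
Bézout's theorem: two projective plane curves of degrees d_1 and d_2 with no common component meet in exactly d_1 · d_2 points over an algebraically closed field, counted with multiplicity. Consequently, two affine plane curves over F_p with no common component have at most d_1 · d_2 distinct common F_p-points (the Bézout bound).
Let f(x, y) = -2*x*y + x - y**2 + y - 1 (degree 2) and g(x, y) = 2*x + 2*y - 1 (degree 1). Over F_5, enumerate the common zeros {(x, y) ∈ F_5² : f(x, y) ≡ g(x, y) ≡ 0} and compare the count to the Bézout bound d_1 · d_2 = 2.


Common zeros: ∅; count = 0; Bézout bound = 2.

deg(f) = 2, deg(g) = 1, so Bézout bound = 2.
Scan x ∈ F_5. For each x, list the y ∈ F_5 with f(x, y) ≡ 0 and those with g(x, y) ≡ 0 (mod 5); the common zeros in that column are the intersection.
  x = 0: f ≡ 0 at y ∈ ∅; g ≡ 0 at y ∈ {3}; common: ∅.
  x = 1: f ≡ 0 at y ∈ {0, 4}; g ≡ 0 at y ∈ {2}; common: ∅.
  x = 2: f ≡ 0 at y ∈ ∅; g ≡ 0 at y ∈ {1}; common: ∅.
  x = 3: f ≡ 0 at y ∈ ∅; g ≡ 0 at y ∈ {0}; common: ∅.
  x = 4: f ≡ 0 at y ∈ {1, 2}; g ≡ 0 at y ∈ {4}; common: ∅.
Collecting: common zeros = ∅, so the count is 0.
Comparison with the Bézout bound: 0 ≤ 2 = deg(f)·deg(g), as expected for curves with no common component (the affine F_5-count falls short of the bound because intersections may lie at infinity, over extension fields, or carry multiplicity).


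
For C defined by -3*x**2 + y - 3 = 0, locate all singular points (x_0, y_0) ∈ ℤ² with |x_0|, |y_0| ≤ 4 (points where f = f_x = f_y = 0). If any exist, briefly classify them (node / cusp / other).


No singular points in the scanned grid; C is smooth there.

Compute partial derivatives:
  f_x = -6*x.
  f_y = 1.
f_y = 1 is a nonzero constant, so f_y never vanishes: no point (x, y) can satisfy f = f_x = f_y = 0. In particular no (x, y) ∈ {−4, ..., 4}² is singular; the curve is smooth.


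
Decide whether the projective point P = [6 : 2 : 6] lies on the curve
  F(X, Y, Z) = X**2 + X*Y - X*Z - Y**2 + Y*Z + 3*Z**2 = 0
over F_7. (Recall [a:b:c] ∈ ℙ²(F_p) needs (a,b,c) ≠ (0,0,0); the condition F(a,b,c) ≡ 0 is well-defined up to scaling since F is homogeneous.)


F(6,2,6) ≡ 2 (mod 7); P is NOT on the curve.

Evaluate F(6, 2, 6) term-by-term (mod 7).
  X**2 ↦ 1·36·1·1 = 36
  X*Y ↦ 1·6·2·1 = 12
  -X*Z ↦ -1·6·1·6 = -36
  -Y**2 ↦ -1·1·4·1 = -4
  Y*Z ↦ 1·1·2·6 = 12
  3*Z**2 ↦ 3·1·1·36 = 108
Sum: F(6, 2, 6) = (36) + (12) + (-36) + (-4) + (12) + (108) = 128.
Reducing mod 7: 128 ≡ 2 (mod 7).
Since F(a, b, c) ≡ 2 ≠ 0 (mod 7), P does NOT lie on the curve.


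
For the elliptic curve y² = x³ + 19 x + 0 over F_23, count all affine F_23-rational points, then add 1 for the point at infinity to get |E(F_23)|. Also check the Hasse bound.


Affine points = {(0, 0), (2, 0), (4, 5), (4, 18), (5, 6), (5, 17), (6, 10), (6, 13), (7, 4), (7, 19), (9, 7), (9, 16), (12, 1), (12, 22), (13, 11), (13, 12), (15, 7), (15, 16), (20, 10), (20, 13), (21, 0), (22, 7), (22, 16)}; affine count = 23; |E(F_23)| = 24.

Discriminant check: Δ ∝ 4a³ + 27b² = 4·19³ + 27·0² = 4·6859 + 27·0 ≡ 20 (mod 23). Nonzero ⇒ E is nonsingular.
For each x ∈ F_23, compute rhs = x³ + 19·x + 0 mod 23, then count y ∈ F_23 with y² ≡ rhs.
  x = 0: rhs = 0, matching y values: 0 (1 points).
  x = 1: rhs = 20, matching y values: none (0 points).
  x = 2: rhs = 0, matching y values: 0 (1 points).
  x = 3: rhs = 15, matching y values: none (0 points).
  x = 4: rhs = 2, matching y values: 5, 18 (2 points).
  x = 5: rhs = 13, matching y values: 6, 17 (2 points).
  x = 6: rhs = 8, matching y values: 10, 13 (2 points).
  x = 7: rhs = 16, matching y values: 4, 19 (2 points).
  x = 8: rhs = 20, matching y values: none (0 points).
  x = 9: rhs = 3, matching y values: 7, 16 (2 points).
  x = 10: rhs = 17, matching y values: none (0 points).
  x = 11: rhs = 22, matching y values: none (0 points).
  x = 12: rhs = 1, matching y values: 1, 22 (2 points).
  x = 13: rhs = 6, matching y values: 11, 12 (2 points).
  x = 14: rhs = 20, matching y values: none (0 points).
  x = 15: rhs = 3, matching y values: 7, 16 (2 points).
  x = 16: rhs = 7, matching y values: none (0 points).
  x = 17: rhs = 15, matching y values: none (0 points).
  x = 18: rhs = 10, matching y values: none (0 points).
  x = 19: rhs = 21, matching y values: none (0 points).
  x = 20: rhs = 8, matching y values: 10, 13 (2 points).
  x = 21: rhs = 0, matching y values: 0 (1 points).
  x = 22: rhs = 3, matching y values: 7, 16 (2 points).
Total affine count: 23.
Full point count |E(F_23)| = 23 + 1 = 24.
Hasse bound: |24 − (23+1)| = |0| = 0 ≤ 2√23 ≈ 9.5917 ✓.


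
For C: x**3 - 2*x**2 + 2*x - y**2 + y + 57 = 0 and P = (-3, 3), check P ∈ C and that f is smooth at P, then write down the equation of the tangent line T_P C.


Tangent line at P: 41*x - 5*y + 138 = 0.

Step 1: f(-3, 3) = 0, so P lies on C.
Step 2: partial derivatives
  f_x(x, y) = 3*x**2 - 4*x + 2, f_y(x, y) = 1 - 2*y.
  f_x(P) = 41, f_y(P) = -5 (gradient nonzero, so P is smooth).
Step 3: tangent line at P: 41·(x − -3) + -5·(y − 3) = 0.
Expanding: 41*x - 5*y + 138 = 0.


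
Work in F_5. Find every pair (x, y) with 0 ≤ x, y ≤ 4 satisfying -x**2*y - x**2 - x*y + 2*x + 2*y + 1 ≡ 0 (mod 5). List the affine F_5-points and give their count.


Affine F_5-points: {(0, 2), (2, 4), (4, 1)}; count = 3.

For each of the 25 pairs (x, y) ∈ F_5², evaluate f(x, y) mod 5. Record the zeros.
  x = 0: [0↦1, 1↦3, 2↦0, 3↦2, 4↦4]  zeros at y ∈ {2}
  x = 1: [0↦2, 1↦2, 2↦2, 3↦2, 4↦2]  zeros at y ∈ ∅
  x = 2: [0↦1, 1↦2, 2↦3, 3↦4, 4↦0]  zeros at y ∈ {4}
  x = 3: [0↦3, 1↦3, 2↦3, 3↦3, 4↦3]  zeros at y ∈ ∅
  x = 4: [0↦3, 1↦0, 2↦2, 3↦4, 4↦1]  zeros at y ∈ {1}
Collecting zeros: affine points = {(0, 2), (2, 4), (4, 1)}.
Total count |C(F_5)_aff| = 3.


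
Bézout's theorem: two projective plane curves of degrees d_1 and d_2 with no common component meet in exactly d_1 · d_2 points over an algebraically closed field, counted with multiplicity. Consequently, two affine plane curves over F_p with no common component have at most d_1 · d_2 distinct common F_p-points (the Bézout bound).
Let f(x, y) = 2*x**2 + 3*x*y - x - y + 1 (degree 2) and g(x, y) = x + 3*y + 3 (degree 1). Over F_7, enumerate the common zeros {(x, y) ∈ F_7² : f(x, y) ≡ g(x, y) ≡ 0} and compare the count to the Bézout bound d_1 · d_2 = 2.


Common zeros: {(3, 5)}; count = 1; Bézout bound = 2.

deg(f) = 2, deg(g) = 1, so Bézout bound = 2.
Scan x ∈ F_7. For each x, list the y ∈ F_7 with f(x, y) ≡ 0 and those with g(x, y) ≡ 0 (mod 7); the common zeros in that column are the intersection.
  x = 0: f ≡ 0 at y ∈ {1}; g ≡ 0 at y ∈ {6}; common: ∅.
  x = 1: f ≡ 0 at y ∈ {6}; g ≡ 0 at y ∈ {1}; common: ∅.
  x = 2: f ≡ 0 at y ∈ {0}; g ≡ 0 at y ∈ {3}; common: ∅.
  x = 3: f ≡ 0 at y ∈ {5}; g ≡ 0 at y ∈ {5}; common: {5}.
  x = 4: f ≡ 0 at y ∈ {5}; g ≡ 0 at y ∈ {0}; common: ∅.
  x = 5: f ≡ 0 at y ∈ ∅; g ≡ 0 at y ∈ {2}; common: ∅.
  x = 6: f ≡ 0 at y ∈ {1}; g ≡ 0 at y ∈ {4}; common: ∅.
Collecting: common zeros = {(3, 5)}, so the count is 1.
Comparison with the Bézout bound: 1 ≤ 2 = deg(f)·deg(g), as expected for curves with no common component (the affine F_7-count falls short of the bound because intersections may lie at infinity, over extension fields, or carry multiplicity).


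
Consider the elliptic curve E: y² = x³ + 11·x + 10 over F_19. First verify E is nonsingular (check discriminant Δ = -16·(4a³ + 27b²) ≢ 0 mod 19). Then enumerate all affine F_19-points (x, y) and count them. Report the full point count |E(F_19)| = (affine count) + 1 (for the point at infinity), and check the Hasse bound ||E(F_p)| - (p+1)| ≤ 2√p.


Affine points = {(4, 2), (4, 17), (5, 0), (6, 8), (6, 11), (14, 1), (14, 18), (15, 4), (15, 15), (16, 8), (16, 11), (18, 6), (18, 13)}; affine count = 13; |E(F_19)| = 14.

Discriminant check: Δ ∝ 4a³ + 27b² = 4·11³ + 27·10² = 4·1331 + 27·100 ≡ 6 (mod 19). Nonzero ⇒ E is nonsingular.
For each x ∈ F_19, compute rhs = x³ + 11·x + 10 mod 19, then count y ∈ F_19 with y² ≡ rhs.
  x = 0: rhs = 10, matching y values: none (0 points).
  x = 1: rhs = 3, matching y values: none (0 points).
  x = 2: rhs = 2, matching y values: none (0 points).
  x = 3: rhs = 13, matching y values: none (0 points).
  x = 4: rhs = 4, matching y values: 2, 17 (2 points).
  x = 5: rhs = 0, matching y values: 0 (1 points).
  x = 6: rhs = 7, matching y values: 8, 11 (2 points).
  x = 7: rhs = 12, matching y values: none (0 points).
  x = 8: rhs = 2, matching y values: none (0 points).
  x = 9: rhs = 2, matching y values: none (0 points).
  x = 10: rhs = 18, matching y values: none (0 points).
  x = 11: rhs = 18, matching y values: none (0 points).
  x = 12: rhs = 8, matching y values: none (0 points).
  x = 13: rhs = 13, matching y values: none (0 points).
  x = 14: rhs = 1, matching y values: 1, 18 (2 points).
  x = 15: rhs = 16, matching y values: 4, 15 (2 points).
  x = 16: rhs = 7, matching y values: 8, 11 (2 points).
  x = 17: rhs = 18, matching y values: none (0 points).
  x = 18: rhs = 17, matching y values: 6, 13 (2 points).
Total affine count: 13.
Full point count |E(F_19)| = 13 + 1 = 14.
Hasse bound: |14 − (19+1)| = |-6| = 6 ≤ 2√19 ≈ 8.7178 ✓.


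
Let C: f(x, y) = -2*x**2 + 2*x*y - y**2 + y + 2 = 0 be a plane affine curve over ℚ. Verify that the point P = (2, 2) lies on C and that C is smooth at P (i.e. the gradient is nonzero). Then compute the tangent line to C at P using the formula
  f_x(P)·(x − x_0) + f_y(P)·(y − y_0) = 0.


Tangent line at P: -4*x + y + 6 = 0.

Step 1: f(2, 2) = 0, so P lies on C.
Step 2: partial derivatives
  f_x(x, y) = -4*x + 2*y, f_y(x, y) = 2*x - 2*y + 1.
  f_x(P) = -4, f_y(P) = 1 (gradient nonzero, so P is smooth).
Step 3: tangent line at P: -4·(x − 2) + 1·(y − 2) = 0.
Expanding: -4*x + y + 6 = 0.


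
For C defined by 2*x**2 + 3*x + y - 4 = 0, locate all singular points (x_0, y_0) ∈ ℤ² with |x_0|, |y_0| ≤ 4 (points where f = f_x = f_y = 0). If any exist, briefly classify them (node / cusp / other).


No singular points in the scanned grid; C is smooth there.

Compute partial derivatives:
  f_x = 4*x + 3.
  f_y = 1.
f_y = 1 is a nonzero constant, so f_y never vanishes: no point (x, y) can satisfy f = f_x = f_y = 0. In particular no (x, y) ∈ {−4, ..., 4}² is singular; the curve is smooth.


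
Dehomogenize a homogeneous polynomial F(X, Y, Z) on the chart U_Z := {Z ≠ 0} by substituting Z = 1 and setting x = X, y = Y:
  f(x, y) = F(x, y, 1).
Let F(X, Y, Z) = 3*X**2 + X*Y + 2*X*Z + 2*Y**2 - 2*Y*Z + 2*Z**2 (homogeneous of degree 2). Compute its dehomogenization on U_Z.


f(x, y) = 3*x**2 + x*y + 2*x + 2*y**2 - 2*y + 2

On U_Z we set Z = 1. Each monomial c·X^i·Y^j·Z^k in F becomes c·x^i·y^j·1^k = c·x^i·y^j.
Substituting Z = 1: F(X, Y, 1) = 3*x**2 + x*y + 2*x + 2*y**2 - 2*y + 2.
Note: deg(f) ≤ deg(F) = 2; strict inequality happens when F is divisible by Z (lost terms).


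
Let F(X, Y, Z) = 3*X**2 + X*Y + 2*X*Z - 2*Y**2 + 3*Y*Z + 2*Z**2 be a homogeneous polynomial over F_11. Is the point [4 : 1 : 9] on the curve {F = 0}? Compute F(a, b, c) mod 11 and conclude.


F(4,1,9) ≡ 3 (mod 11); P is NOT on the curve.

Evaluate F(4, 1, 9) term-by-term (mod 11).
  3*X**2 ↦ 3·16·1·1 = 48
  X*Y ↦ 1·4·1·1 = 4
  2*X*Z ↦ 2·4·1·9 = 72
  -2*Y**2 ↦ -2·1·1·1 = -2
  3*Y*Z ↦ 3·1·1·9 = 27
  2*Z**2 ↦ 2·1·1·81 = 162
Sum: F(4, 1, 9) = (48) + (4) + (72) + (-2) + (27) + (162) = 311.
Reducing mod 11: 311 ≡ 3 (mod 11).
Since F(a, b, c) ≡ 3 ≠ 0 (mod 11), P does NOT lie on the curve.


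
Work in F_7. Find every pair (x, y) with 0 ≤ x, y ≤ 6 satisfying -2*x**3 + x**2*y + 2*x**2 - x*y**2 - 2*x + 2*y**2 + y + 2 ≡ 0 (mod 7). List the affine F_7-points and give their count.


Affine F_7-points: {(1, 0), (1, 5), (2, 2), (5, 2)}; count = 4.

For each of the 49 pairs (x, y) ∈ F_7², evaluate f(x, y) mod 7. Record the zeros.
  x = 0: [0↦2, 1↦5, 2↦5, 3↦2, 4↦3, 5↦1, 6↦3]  zeros at y ∈ ∅
  x = 1: [0↦0, 1↦3, 2↦1, 3↦1, 4↦3, 5↦0, 6↦6]  zeros at y ∈ {0, 5}
  x = 2: [0↦4, 1↦2, 2↦0, 3↦5, 4↦3, 5↦1, 6↦6]  zeros at y ∈ {2}
  x = 3: [0↦2, 1↦4, 2↦4, 3↦2, 4↦5, 5↦6, 6↦5]  zeros at y ∈ ∅
  x = 4: [0↦3, 1↦4, 2↦1, 3↦1, 4↦4, 5↦3, 6↦5]  zeros at y ∈ ∅
  x = 5: [0↦2, 1↦4, 2↦0, 3↦4, 4↦2, 5↦1, 6↦1]  zeros at y ∈ {2}
  x = 6: [0↦1, 1↦6, 2↦3, 3↦6, 4↦1, 5↦2, 6↦2]  zeros at y ∈ ∅
Collecting zeros: affine points = {(1, 0), (1, 5), (2, 2), (5, 2)}.
Total count |C(F_7)_aff| = 4.


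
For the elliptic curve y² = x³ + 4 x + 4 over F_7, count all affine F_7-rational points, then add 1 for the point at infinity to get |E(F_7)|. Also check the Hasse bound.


Affine points = {(0, 2), (0, 5), (1, 3), (1, 4), (3, 1), (3, 6), (4, 0), (5, 3), (5, 4)}; affine count = 9; |E(F_7)| = 10.

Discriminant check: Δ ∝ 4a³ + 27b² = 4·4³ + 27·4² = 4·64 + 27·16 ≡ 2 (mod 7). Nonzero ⇒ E is nonsingular.
For each x ∈ F_7, compute rhs = x³ + 4·x + 4 mod 7, then count y ∈ F_7 with y² ≡ rhs.
  x = 0: rhs = 4, matching y values: 2, 5 (2 points).
  x = 1: rhs = 2, matching y values: 3, 4 (2 points).
  x = 2: rhs = 6, matching y values: none (0 points).
  x = 3: rhs = 1, matching y values: 1, 6 (2 points).
  x = 4: rhs = 0, matching y values: 0 (1 points).
  x = 5: rhs = 2, matching y values: 3, 4 (2 points).
  x = 6: rhs = 6, matching y values: none (0 points).
Total affine count: 9.
Full point count |E(F_7)| = 9 + 1 = 10.
Hasse bound: |10 − (7+1)| = |2| = 2 ≤ 2√7 ≈ 5.2915 ✓.
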